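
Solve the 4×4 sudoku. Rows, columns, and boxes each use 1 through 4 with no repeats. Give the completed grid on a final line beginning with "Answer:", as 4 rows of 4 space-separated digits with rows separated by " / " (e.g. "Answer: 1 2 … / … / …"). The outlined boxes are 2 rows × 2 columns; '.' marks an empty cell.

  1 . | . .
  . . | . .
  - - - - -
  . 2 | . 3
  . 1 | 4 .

Step 1. [r2c1∈{2,3,4}] col 1 places 2 nowhere but r2c1. So r2c1=2.
Step 2. [r1c3∈{2,3}] r1c3 is the only open cell in col 3 admitting 2. So r1c3=2.
Step 3. [r2c3∈{1,3}] in col 3, 3 fits only at r2c3 ⇒ r2c3=3.
Step 4. [r2c2∈{4}] only 4 remains possible at r2c2, so r2c2=4.
Step 5. [r3c1∈{4}] r3c1 is down to just 4. So r3c1=4.
Step 6. [r4c4∈{2}] r4c4 has the single candidate 2. So r4c4=2.
Step 7. [r3c3∈{1}] r3c3's peers cover all but 1. So r3c3=1.
Step 8. [r2c4∈{1}] r2c4's peers cover all but 1, so r2c4=1.
Step 9. [r1c2∈{3}] r1c2 has the single candidate 3, so r1c2=3.
Step 10. [r1c4∈{4}] r1c4 has the single candidate 4 ⇒ r1c4=4.
Step 11. [r4c1∈{3}] nothing but 3 survives at r4c1. So r4c1=3.

Answer: 1 3 2 4 / 2 4 3 1 / 4 2 1 3 / 3 1 4 2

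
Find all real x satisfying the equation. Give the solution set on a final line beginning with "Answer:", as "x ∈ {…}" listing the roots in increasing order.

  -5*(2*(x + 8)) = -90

Step 1. [-5*(2*(x + 8)) = -90] -5 out front; divide by -5, so div: 2*(x + 8) = 18.
Step 2. [2*(x + 8) = 18] leading coefficient 2: divide by 2 ⇒ div: x + 8 = 9.
Step 3. [x + 8 = 9] peel the +8: subtract 8 from each side ⇒ sub: x = 1.

Answer: x ∈ {1}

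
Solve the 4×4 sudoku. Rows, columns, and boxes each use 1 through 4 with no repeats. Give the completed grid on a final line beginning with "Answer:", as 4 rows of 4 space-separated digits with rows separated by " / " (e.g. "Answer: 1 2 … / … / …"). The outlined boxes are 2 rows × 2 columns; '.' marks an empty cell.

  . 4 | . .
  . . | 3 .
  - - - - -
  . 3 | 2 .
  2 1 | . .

Step 1. [r2c4∈{1,2,4}] r2c4 is the only open cell in row 2 admitting 4, so r2c4=4.
Step 2. [r1c3∈{1}] r1c3's peers cover all but 1. So r1c3=1.
Step 3. [r3c4∈{1}] r3c4's peers cover all but 1, so r3c4=1.
Step 4. [r4c3∈{4}] r4c3 has the single candidate 4 ⇒ r4c3=4.
Step 5. [r1c1∈{3}] only 3 remains possible at r1c1, so r1c1=3.
Step 6. [r2c2∈{2}] r2c2 is down to just 2, so r2c2=2.
Step 7. [r4c4∈{3}] r4c4's peers cover all but 3 ⇒ r4c4=3.
Step 8. [r1c4∈{2}] r1c4's peers cover all but 2 ⇒ r1c4=2.
Step 9. [r2c1∈{1}] r2c1 is down to just 1 ⇒ r2c1=1.
Step 10. [r3c1∈{4}] r3c1 is down to just 4 ⇒ r3c1=4.

Answer: 3 4 1 2 / 1 2 3 4 / 4 3 2 1 / 2 1 4 3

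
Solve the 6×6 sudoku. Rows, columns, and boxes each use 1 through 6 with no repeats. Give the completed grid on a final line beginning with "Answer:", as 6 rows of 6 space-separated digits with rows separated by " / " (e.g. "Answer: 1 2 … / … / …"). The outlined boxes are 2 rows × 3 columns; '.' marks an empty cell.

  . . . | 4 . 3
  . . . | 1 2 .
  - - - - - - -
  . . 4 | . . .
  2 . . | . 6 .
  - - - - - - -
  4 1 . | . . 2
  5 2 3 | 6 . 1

Step 1. [r3c6∈{5}] r3c6's peers cover all but 5, so r3c6=5.
Step 2. [r4c4∈{3}] r4c4's peers cover all but 3. So r4c4=3.
Step 3. [r1c5∈{5}] only 5 remains possible at r1c5 ⇒ r1c5=5.
Step 4. [r1c2∈{6}] r1c2's peers cover all but 6, so r1c2=6.
Step 5. [r4c3∈{1,5}] across row 4, 1 lands solely at r4c3. So r4c3=1.
Step 6. [r2c1∈{3}] only 3 remains possible at r2c1 ⇒ r2c1=3.
Step 7. [r2c3∈{5}] nothing but 5 survives at r2c3, so r2c3=5.
Step 8. [r3c5∈{1}] nothing but 1 survives at r3c5, so r3c5=1.
Step 9. [r3c2∈{3}] r3c2's peers cover all but 3 ⇒ r3c2=3.
Step 10. [r4c2∈{5}] nothing but 5 survives at r4c2 ⇒ r4c2=5.
Step 11. [r4c6∈{4}] nothing but 4 survives at r4c6. So r4c6=4.
Step 12. [r6c5∈{4}] r6c5 is down to just 4, so r6c5=4.
Step 13. [r5c5∈{3}] r5c5 has the single candidate 3, so r5c5=3.
Step 14. [r3c4∈{2}] only 2 remains possible at r3c4. So r3c4=2.
Step 15. [r5c3∈{6}] nothing but 6 survives at r5c3 ⇒ r5c3=6.
Step 16. [r5c4∈{5}] nothing but 5 survives at r5c4 ⇒ r5c4=5.
Step 17. [r2c2∈{4}] nothing but 4 survives at r2c2 ⇒ r2c2=4.
Step 18. [r2c6∈{6}] r2c6's peers cover all but 6. So r2c6=6.
Step 19. [r3c1∈{6}] r3c1 is down to just 6. So r3c1=6.
Step 20. [r1c3∈{2}] r1c3's peers cover all but 2, so r1c3=2.
Step 21. [r1c1∈{1}] r1c1 has the single candidate 1, so r1c1=1.

Answer: 1 6 2 4 5 3 / 3 4 5 1 2 6 / 6 3 4 2 1 5 / 2 5 1 3 6 4 / 4 1 6 5 3 2 / 5 2 3 6 4 1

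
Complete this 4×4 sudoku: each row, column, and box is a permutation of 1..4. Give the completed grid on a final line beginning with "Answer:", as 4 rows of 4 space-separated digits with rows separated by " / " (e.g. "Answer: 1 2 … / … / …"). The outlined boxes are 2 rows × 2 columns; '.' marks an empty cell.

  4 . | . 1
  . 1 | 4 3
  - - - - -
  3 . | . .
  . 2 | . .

Step 1. [r3c4∈{2,4}] in col 4, 2 fits only at r3c4. So r3c4=2.
Step 2. [r3c3∈{1}] r3c3's peers cover all but 1 ⇒ r3c3=1.
Step 3. [r1c2∈{3}] nothing but 3 survives at r1c2, so r1c2=3.
Step 4. [r4c3∈{3}] only 3 remains possible at r4c3, so r4c3=3.
Step 5. [r2c1∈{2}] r2c1's peers cover all but 2. So r2c1=2.
Step 6. [r4c4∈{4}] only 4 remains possible at r4c4. So r4c4=4.
Step 7. [r4c1∈{1}] r4c1's peers cover all but 1 ⇒ r4c1=1.
Step 8. [r3c2∈{4}] nothing but 4 survives at r3c2. So r3c2=4.
Step 9. [r1c3∈{2}] r1c3 is down to just 2. So r1c3=2.

Answer: 4 3 2 1 / 2 1 4 3 / 3 4 1 2 / 1 2 3 4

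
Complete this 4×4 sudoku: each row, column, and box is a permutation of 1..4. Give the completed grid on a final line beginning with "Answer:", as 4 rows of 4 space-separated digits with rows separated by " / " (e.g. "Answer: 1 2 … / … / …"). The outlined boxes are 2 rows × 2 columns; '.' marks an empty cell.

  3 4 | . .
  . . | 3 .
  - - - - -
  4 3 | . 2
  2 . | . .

Step 1. [r3c3∈{1}] only 1 remains possible at r3c3. So r3c3=1.
Step 2. [r2c4∈{1,4}] in row 2, 4 fits only at r2c4, so r2c4=4.
Step 3. [r2c2∈{1,2}] across row 2, 2 lands solely at r2c2 ⇒ r2c2=2.
Step 4. [r2c1∈{1}] only 1 remains possible at r2c1. So r2c1=1.
Step 5. [r4c4∈{3}] r4c4's peers cover all but 3, so r4c4=3.
Step 6. [r4c3∈{4}] r4c3 is down to just 4, so r4c3=4.
Step 7. [r1c4∈{1}] nothing but 1 survives at r1c4. So r1c4=1.
Step 8. [r4c2∈{1}] r4c2 is down to just 1 ⇒ r4c2=1.
Step 9. [r1c3∈{2}] r1c3's peers cover all but 2. So r1c3=2.

Answer: 3 4 2 1 / 1 2 3 4 / 4 3 1 2 / 2 1 4 3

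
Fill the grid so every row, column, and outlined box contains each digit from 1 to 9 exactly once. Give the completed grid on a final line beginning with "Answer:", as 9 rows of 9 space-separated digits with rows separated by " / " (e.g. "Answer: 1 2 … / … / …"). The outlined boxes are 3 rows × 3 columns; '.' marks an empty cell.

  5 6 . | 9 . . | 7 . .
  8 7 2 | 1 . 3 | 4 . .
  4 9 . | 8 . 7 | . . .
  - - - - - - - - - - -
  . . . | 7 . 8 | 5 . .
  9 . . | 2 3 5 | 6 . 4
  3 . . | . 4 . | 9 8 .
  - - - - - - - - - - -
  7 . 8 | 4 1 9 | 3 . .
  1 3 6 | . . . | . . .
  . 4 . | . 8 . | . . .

Step 1. [r8c6∈{2}] r8c6 is down to just 2, so r8c6=2.
Step 2. [r9c1∈{2}] nothing but 2 survives at r9c1 ⇒ r9c1=2.
Step 3. [r3c7∈{1,2}] r3c7 is the only open cell in col 7 admitting 2 ⇒ r3c7=2.
Step 4. [r7c2∈{5}] nothing but 5 survives at r7c2, so r7c2=5.
Step 5. [r8c4∈{5}] r8c4's peers cover all but 5, so r8c4=5.
Step 6. [r6c6∈{1,6}] across col 6, 1 lands solely at r6c6 ⇒ r6c6=1.
Step 7. [r1c9∈{1,3,8}] across row 1, 8 lands solely at r1c9 ⇒ r1c9=8.
Step 8. [r9c6∈{6}] r9c6 is down to just 6 ⇒ r9c6=6.
Step 9. [r9c7∈{1}] r9c7 is down to just 1. So r9c7=1.
Step 10. [r6c2∈{2}] only 2 remains possible at r6c2, so r6c2=2.
Step 11. [r4c2∈{1}] nothing but 1 survives at r4c2. So r4c2=1.
Step 12. [r3c9∈{1,3,5,6}] across col 9, 1 lands solely at r3c9 ⇒ r3c9=1.
Step 13. [r6c9∈{7}] r6c9 is down to just 7, so r6c9=7.
Step 14. [r8c9∈{9}] r8c9 has the single candidate 9 ⇒ r8c9=9.
Step 15. [r1c8∈{3}] nothing but 3 survives at r1c8. So r1c8=3.
Step 16. [r2c8∈{5,6,9}] in row 2, 9 fits only at r2c8. So r2c8=9.
Step 17. [r4c8∈{2}] r4c8 has the single candidate 2, so r4c8=2.
Step 18. [r7c8∈{6}] r7c8's peers cover all but 6. So r7c8=6.
Step 19. [r3c5∈{5,6}] across row 3, 6 lands solely at r3c5. So r3c5=6.
Step 20. [r9c8∈{5,7}] 7 has one home in row 9: r9c8 ⇒ r9c8=7.
Step 21. [r2c9∈{5,6}] across row 2, 6 lands solely at r2c9 ⇒ r2c9=6.
Step 22. [r9c4∈{3}] nothing but 3 survives at r9c4, so r9c4=3.
Step 23. [r8c5∈{7}] r8c5 has the single candidate 7 ⇒ r8c5=7.
Step 24. [r8c8∈{4}] only 4 remains possible at r8c8 ⇒ r8c8=4.
Step 25. [r9c9∈{5}] only 5 remains possible at r9c9. So r9c9=5.
Step 26. [r4c3∈{4}] r4c3 has the single candidate 4 ⇒ r4c3=4.
Step 27. [r5c3∈{7}] only 7 remains possible at r5c3 ⇒ r5c3=7.
Step 28. [r5c2∈{8}] only 8 remains possible at r5c2. So r5c2=8.
Step 29. [r7c9∈{2}] only 2 remains possible at r7c9, so r7c9=2.
Step 30. [r1c5∈{2}] r1c5 is down to just 2 ⇒ r1c5=2.
Step 31. [r4c9∈{3}] r4c9's peers cover all but 3, so r4c9=3.
Step 32. [r1c3∈{1}] nothing but 1 survives at r1c3. So r1c3=1.
Step 33. [r4c5∈{9}] nothing but 9 survives at r4c5 ⇒ r4c5=9.
Step 34. [r9c3∈{9}] r9c3's peers cover all but 9 ⇒ r9c3=9.
Step 35. [r6c4∈{6}] r6c4 is down to just 6, so r6c4=6.
Step 36. [r2c5∈{5}] only 5 remains possible at r2c5, so r2c5=5.
Step 37. [r5c8∈{1}] r5c8 has the single candidate 1 ⇒ r5c8=1.
Step 38. [r3c3∈{3}] r3c3 is down to just 3 ⇒ r3c3=3.
Step 39. [r4c1∈{6}] nothing but 6 survives at r4c1 ⇒ r4c1=6.
Step 40. [r6c3∈{5}] r6c3 is down to just 5 ⇒ r6c3=5.
Step 41. [r3c8∈{5}] r3c8 has the single candidate 5. So r3c8=5.
Step 42. [r1c6∈{4}] r1c6's peers cover all but 4. So r1c6=4.
Step 43. [r8c7∈{8}] only 8 remains possible at r8c7, so r8c7=8.

Answer: 5 6 1 9 2 4 7 3 8 / 8 7 2 1 5 3 4 9 6 / 4 9 3 8 6 7 2 5 1 / 6 1 4 7 9 8 5 2 3 / 9 8 7 2 3 5 6 1 4 / 3 2 5 6 4 1 9 8 7 / 7 5 8 4 1 9 3 6 2 / 1 3 6 5 7 2 8 4 9 / 2 4 9 3 8 6 1 7 5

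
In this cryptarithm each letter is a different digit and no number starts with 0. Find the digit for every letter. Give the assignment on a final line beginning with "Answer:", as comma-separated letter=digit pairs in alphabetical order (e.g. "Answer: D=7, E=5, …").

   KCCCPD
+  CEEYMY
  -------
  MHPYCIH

Step 1. [M] M is the leading digit of a 7-digit sum of two 6-digit numbers; the final carry is exactly 1. So M=1.
Step 2. [col 1: D + Y ≡ H (mod 10)] several values work for D in column 1 (D + Y ≡ H (mod 10), carry-in 0); try D=4. So D=4.
Step 3. [col 1: D + Y ≡ H (mod 10)] no forcing yet in column 1 (carry-in 0); H=3 is free and consistent — try it ⇒ H=3.
Step 4. [col 1: D + Y ≡ H (mod 10)] column 1: given D=4, H=3, carry-in 0, and digits 1,3,4 already taken and all letters distinct, D+Y≡H (mod 10) forces Y=9 ⇒ Y=9.
Step 5. [col 2: P + M ≡ I (mod 10)] no forcing yet in column 2 (carry-in 1); I=0 is free and consistent — try it, so I=0.
Step 6. [col 2: P + M ≡ I (mod 10)] column 2 reads P+M+carry(1)=I with M=1, I=0; with digits 0,1,3,4,9 already taken and all letters distinct, the only value for P is 8 ⇒ P=8.
Step 7. [col 3: C + Y ≡ C (mod 10)] no forcing yet in column 3 (carry-in 1); C=6 is free and consistent — try it ⇒ C=6.
Step 8. [col 4: C + E ≡ Y (mod 10)] in column 4 we have C+E≡Y with carry-in 1; given C=6, Y=9 and digits 0,1,3,4,6,8,9 already taken and all letters distinct, that pins E to 2, so E=2.
Step 9. [col 6: K + C ≡ H (mod 10)] from column 6 (C=6, H=3, carry-in 0, digits 0,1,2,3,4,6,8,9 already taken and all letters distinct): K must equal 7, so K=7.

Answer: C=6, D=4, E=2, H=3, I=0, K=7, M=1, P=8, Y=9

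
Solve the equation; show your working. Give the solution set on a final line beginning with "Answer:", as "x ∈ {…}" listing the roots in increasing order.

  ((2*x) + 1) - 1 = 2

Step 1. [((2*x) + 1) - 1 = 2] add 1: x sits inside (… - 1), so sub: (2*x) + 1 = 3.
Step 2. [(2*x) + 1 = 3] +1 is outermost — subtract 1 both sides ⇒ sub: 2*x = 2.
Step 3. [2*x = 2] 2·(inner) — divide through by 2. So div: x = 1.

Answer: x ∈ {1}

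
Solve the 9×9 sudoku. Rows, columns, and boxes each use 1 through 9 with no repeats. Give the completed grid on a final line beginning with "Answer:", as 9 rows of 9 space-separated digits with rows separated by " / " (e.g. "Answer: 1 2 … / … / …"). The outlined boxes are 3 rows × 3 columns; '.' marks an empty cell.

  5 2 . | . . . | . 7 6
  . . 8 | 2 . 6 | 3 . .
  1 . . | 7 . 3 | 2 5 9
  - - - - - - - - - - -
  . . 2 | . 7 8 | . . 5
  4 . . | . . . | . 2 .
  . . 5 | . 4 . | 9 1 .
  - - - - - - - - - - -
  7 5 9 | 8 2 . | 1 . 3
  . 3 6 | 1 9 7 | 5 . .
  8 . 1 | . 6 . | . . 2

Step 1. [r2c8∈{4}] r2c8 has the single candidate 4. So r2c8=4.
Step 2. [r5c5∈{1,3,5}] col 5 places 3 nowhere but r5c5 ⇒ r5c5=3.
Step 3. [r5c3∈{7}] r5c3 has the single candidate 7 ⇒ r5c3=7.
Step 4. [r5c6∈{1,5,9}] in box 5, 1 fits only at r5c6. So r5c6=1.
Step 5. [r9c2∈{4}] only 4 remains possible at r9c2. So r9c2=4.
Step 6. [r5c9∈{8}] r5c9's peers cover all but 8. So r5c9=8.
Step 7. [r6c4∈{6}] r6c4 is down to just 6. So r6c4=6.
Step 8. [r4c1∈{3,6,9}] across col 1, 6 lands solely at r4c1, so r4c1=6.
Step 9. [r4c4∈{9}] only 9 remains possible at r4c4 ⇒ r4c4=9.
Step 10. [r1c5∈{1,8}] in row 1, 1 fits only at r1c5 ⇒ r1c5=1.
Step 11. [r1c4∈{4}] r1c4's peers cover all but 4 ⇒ r1c4=4.
Step 12. [r9c4∈{3,5}] across row 9, 3 lands solely at r9c4. So r9c4=3.
Step 13. [r5c2∈{9}] r5c2 is down to just 9 ⇒ r5c2=9.
Step 14. [r8c9∈{4}] only 4 remains possible at r8c9 ⇒ r8c9=4.
Step 15. [r9c7∈{7}] r9c7's peers cover all but 7. So r9c7=7.
Step 16. [r9c6∈{5}] nothing but 5 survives at r9c6 ⇒ r9c6=5.
Step 17. [r6c9∈{7}] nothing but 7 survives at r6c9. So r6c9=7.
Step 18. [r8c1∈{2}] nothing but 2 survives at r8c1, so r8c1=2.
Step 19. [r1c7∈{8}] r1c7 is down to just 8 ⇒ r1c7=8.
Step 20. [r9c8∈{9}] only 9 remains possible at r9c8, so r9c8=9.
Step 21. [r7c8∈{6}] r7c8 has the single candidate 6, so r7c8=6.
Step 22. [r1c6∈{9}] r1c6 has the single candidate 9 ⇒ r1c6=9.
Step 23. [r7c6∈{4}] only 4 remains possible at r7c6, so r7c6=4.
Step 24. [r5c4∈{5}] r5c4 is down to just 5 ⇒ r5c4=5.
Step 25. [r3c5∈{8}] r3c5's peers cover all but 8 ⇒ r3c5=8.
Step 26. [r3c3∈{4}] r3c3 has the single candidate 4 ⇒ r3c3=4.
Step 27. [r4c7∈{4}] only 4 remains possible at r4c7, so r4c7=4.
Step 28. [r1c3∈{3}] r1c3 has the single candidate 3 ⇒ r1c3=3.
Step 29. [r2c5∈{5}] r2c5 is down to just 5 ⇒ r2c5=5.
Step 30. [r2c9∈{1}] r2c9 is down to just 1, so r2c9=1.
Step 31. [r5c7∈{6}] r5c7's peers cover all but 6 ⇒ r5c7=6.
Step 32. [r4c8∈{3}] r4c8 is down to just 3, so r4c8=3.
Step 33. [r6c2∈{8}] only 8 remains possible at r6c2. So r6c2=8.
Step 34. [r6c1∈{3}] r6c1 has the single candidate 3, so r6c1=3.
Step 35. [r8c8∈{8}] nothing but 8 survives at r8c8 ⇒ r8c8=8.
Step 36. [r2c1∈{9}] r2c1 is down to just 9, so r2c1=9.
Step 37. [r2c2∈{7}] r2c2's peers cover all but 7, so r2c2=7.
Step 38. [r4c2∈{1}] r4c2 is down to just 1 ⇒ r4c2=1.
Step 39. [r6c6∈{2}] r6c6's peers cover all but 2, so r6c6=2.
Step 40. [r3c2∈{6}] nothing but 6 survives at r3c2. So r3c2=6.

Answer: 5 2 3 4 1 9 8 7 6 / 9 7 8 2 5 6 3 4 1 / 1 6 4 7 8 3 2 5 9 / 6 1 2 9 7 8 4 3 5 / 4 9 7 5 3 1 6 2 8 / 3 8 5 6 4 2 9 1 7 / 7 5 9 8 2 4 1 6 3 / 2 3 6 1 9 7 5 8 4 / 8 4 1 3 6 5 7 9 2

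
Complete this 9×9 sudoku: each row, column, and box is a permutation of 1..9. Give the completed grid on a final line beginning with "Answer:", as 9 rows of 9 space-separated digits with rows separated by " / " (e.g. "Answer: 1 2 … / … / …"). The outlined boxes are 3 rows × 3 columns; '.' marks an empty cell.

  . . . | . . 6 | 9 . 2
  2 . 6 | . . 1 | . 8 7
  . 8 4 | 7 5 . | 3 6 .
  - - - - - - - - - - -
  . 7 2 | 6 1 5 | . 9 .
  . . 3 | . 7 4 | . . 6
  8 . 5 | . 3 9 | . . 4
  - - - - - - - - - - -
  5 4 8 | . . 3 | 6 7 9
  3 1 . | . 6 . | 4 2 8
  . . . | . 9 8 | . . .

Step 1. [r6c8∈{1}] nothing but 1 survives at r6c8, so r6c8=1.
Step 2. [r9c4∈{1,2,4,5}] across row 9, 4 lands solely at r9c4 ⇒ r9c4=4.
Step 3. [r9c9∈{1,3,5}] across col 9, 5 lands solely at r9c9, so r9c9=5.
Step 4. [r5c1∈{1,9}] row 5 places 1 nowhere but r5c1, so r5c1=1.
Step 5. [r5c4∈{2,8}] 8 has one home in box 5: r5c4. So r5c4=8.
Step 6. [r2c7∈{5}] r2c7's peers cover all but 5 ⇒ r2c7=5.
Step 7. [r9c3∈{7}] nothing but 7 survives at r9c3. So r9c3=7.
Step 8. [r1c4∈{3}] r1c4 is down to just 3. So r1c4=3.
Step 9. [r6c4∈{2}] r6c4 has the single candidate 2 ⇒ r6c4=2.
Step 10. [r5c2∈{9}] r5c2 has the single candidate 9. So r5c2=9.
Step 11. [r9c2∈{2,6}] r9c2 is the only open cell in row 9 admitting 2, so r9c2=2.
Step 12. [r2c5∈{4}] r2c5 is down to just 4 ⇒ r2c5=4.
Step 13. [r8c4∈{5}] r8c4 is down to just 5. So r8c4=5.
Step 14. [r3c6∈{2}] nothing but 2 survives at r3c6, so r3c6=2.
Step 15. [r9c1∈{6}] r9c1 is down to just 6. So r9c1=6.
Step 16. [r1c2∈{5}] only 5 remains possible at r1c2. So r1c2=5.
Step 17. [r8c6∈{7}] only 7 remains possible at r8c6. So r8c6=7.
Step 18. [r2c4∈{9}] only 9 remains possible at r2c4 ⇒ r2c4=9.
Step 19. [r6c2∈{6}] r6c2 is down to just 6. So r6c2=6.
Step 20. [r4c1∈{4}] nothing but 4 survives at r4c1 ⇒ r4c1=4.
Step 21. [r7c4∈{1}] r7c4's peers cover all but 1. So r7c4=1.
Step 22. [r6c7∈{7}] r6c7 is down to just 7, so r6c7=7.
Step 23. [r1c1∈{7}] r1c1 is down to just 7, so r1c1=7.
Step 24. [r1c3∈{1}] nothing but 1 survives at r1c3, so r1c3=1.
Step 25. [r7c5∈{2}] r7c5's peers cover all but 2 ⇒ r7c5=2.
Step 26. [r5c7∈{2}] only 2 remains possible at r5c7. So r5c7=2.
Step 27. [r8c3∈{9}] only 9 remains possible at r8c3, so r8c3=9.
Step 28. [r1c5∈{8}] r1c5's peers cover all but 8. So r1c5=8.
Step 29. [r2c2∈{3}] only 3 remains possible at r2c2. So r2c2=3.
Step 30. [r3c9∈{1}] nothing but 1 survives at r3c9 ⇒ r3c9=1.
Step 31. [r9c7∈{1}] nothing but 1 survives at r9c7. So r9c7=1.
Step 32. [r4c9∈{3}] nothing but 3 survives at r4c9. So r4c9=3.
Step 33. [r5c8∈{5}] r5c8's peers cover all but 5. So r5c8=5.
Step 34. [r1c8∈{4}] r1c8 has the single candidate 4 ⇒ r1c8=4.
Step 35. [r9c8∈{3}] r9c8 is down to just 3. So r9c8=3.
Step 36. [r3c1∈{9}] nothing but 9 survives at r3c1 ⇒ r3c1=9.
Step 37. [r4c7∈{8}] only 8 remains possible at r4c7. So r4c7=8.

Answer: 7 5 1 3 8 6 9 4 2 / 2 3 6 9 4 1 5 8 7 / 9 8 4 7 5 2 3 6 1 / 4 7 2 6 1 5 8 9 3 / 1 9 3 8 7 4 2 5 6 / 8 6 5 2 3 9 7 1 4 / 5 4 8 1 2 3 6 7 9 / 3 1 9 5 6 7 4 2 8 / 6 2 7 4 9 8 1 3 5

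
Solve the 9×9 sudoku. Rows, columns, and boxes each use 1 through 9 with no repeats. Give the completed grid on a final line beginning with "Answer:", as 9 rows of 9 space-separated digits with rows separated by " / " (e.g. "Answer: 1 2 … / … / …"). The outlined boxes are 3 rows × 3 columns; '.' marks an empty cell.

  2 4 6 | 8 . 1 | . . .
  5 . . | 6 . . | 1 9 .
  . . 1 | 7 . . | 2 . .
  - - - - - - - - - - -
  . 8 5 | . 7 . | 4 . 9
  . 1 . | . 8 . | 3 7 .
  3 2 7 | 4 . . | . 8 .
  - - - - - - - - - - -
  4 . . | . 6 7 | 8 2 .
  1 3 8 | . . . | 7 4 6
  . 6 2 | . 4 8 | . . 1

Step 1. [r6c9∈{5}] r6c9 has the single candidate 5 ⇒ r6c9=5.
Step 2. [r1c5∈{3,5,9}] row 1 places 9 nowhere but r1c5 ⇒ r1c5=9.
Step 3. [r7c9∈{3}] r7c9 has the single candidate 3 ⇒ r7c9=3.
Step 4. [r6c6∈{6,9}] in row 6, 9 fits only at r6c6 ⇒ r6c6=9.
Step 5. [r9c8∈{5}] r9c8 has the single candidate 5. So r9c8=5.
Step 6. [r7c3∈{9}] only 9 remains possible at r7c3. So r7c3=9.
Step 7. [r8c4∈{2,5,9}] r8c4 is the only open cell in row 8 admitting 9. So r8c4=9.
Step 8. [r2c9∈{4,7,8}] 8 has one home in row 2: r2c9, so r2c9=8.
Step 9. [r4c1∈{6}] r4c1 is down to just 6 ⇒ r4c1=6.
Step 10. [r2c6∈{2,3,4}] r2c6 is the only open cell in row 2 admitting 4. So r2c6=4.
Step 11. [r7c4∈{1,5}] r7c4 is the only open cell in row 7 admitting 1. So r7c4=1.
Step 12. [r5c9∈{2}] nothing but 2 survives at r5c9, so r5c9=2.
Step 13. [r2c5∈{2,3}] in row 2, 2 fits only at r2c5, so r2c5=2.
Step 14. [r3c5∈{3,5}] across col 5, 3 lands solely at r3c5, so r3c5=3.
Step 15. [r4c4∈{2,3}] in col 4, 2 fits only at r4c4 ⇒ r4c4=2.
Step 16. [r3c6∈{5}] r3c6 is down to just 5 ⇒ r3c6=5.
Step 17. [r5c1∈{9}] r5c1 has the single candidate 9, so r5c1=9.
Step 18. [r2c2∈{7}] only 7 remains possible at r2c2, so r2c2=7.
Step 19. [r3c1∈{8}] r3c1 is down to just 8, so r3c1=8.
Step 20. [r9c1∈{7}] r9c1 has the single candidate 7, so r9c1=7.
Step 21. [r4c6∈{3}] r4c6's peers cover all but 3. So r4c6=3.
Step 22. [r8c5∈{5}] r8c5 has the single candidate 5 ⇒ r8c5=5.
Step 23. [r6c7∈{6}] r6c7 has the single candidate 6 ⇒ r6c7=6.
Step 24. [r4c8∈{1}] r4c8's peers cover all but 1. So r4c8=1.
Step 25. [r1c9∈{7}] only 7 remains possible at r1c9, so r1c9=7.
Step 26. [r3c8∈{6}] nothing but 6 survives at r3c8, so r3c8=6.
Step 27. [r5c6∈{6}] only 6 remains possible at r5c6, so r5c6=6.
Step 28. [r3c9∈{4}] r3c9 is down to just 4, so r3c9=4.
Step 29. [r5c3∈{4}] r5c3 is down to just 4. So r5c3=4.
Step 30. [r8c6∈{2}] r8c6 is down to just 2. So r8c6=2.
Step 31. [r1c8∈{3}] r1c8 has the single candidate 3. So r1c8=3.
Step 32. [r7c2∈{5}] only 5 remains possible at r7c2 ⇒ r7c2=5.
Step 33. [r9c7∈{9}] only 9 remains possible at r9c7 ⇒ r9c7=9.
Step 34. [r6c5∈{1}] r6c5 is down to just 1, so r6c5=1.
Step 35. [r3c2∈{9}] r3c2 is down to just 9, so r3c2=9.
Step 36. [r9c4∈{3}] r9c4 is down to just 3, so r9c4=3.
Step 37. [r2c3∈{3}] r2c3 has the single candidate 3 ⇒ r2c3=3.
Step 38. [r5c4∈{5}] nothing but 5 survives at r5c4, so r5c4=5.
Step 39. [r1c7∈{5}] nothing but 5 survives at r1c7, so r1c7=5.

Answer: 2 4 6 8 9 1 5 3 7 / 5 7 3 6 2 4 1 9 8 / 8 9 1 7 3 5 2 6 4 / 6 8 5 2 7 3 4 1 9 / 9 1 4 5 8 6 3 7 2 / 3 2 7 4 1 9 6 8 5 / 4 5 9 1 6 7 8 2 3 / 1 3 8 9 5 2 7 4 6 / 7 6 2 3 4 8 9 5 1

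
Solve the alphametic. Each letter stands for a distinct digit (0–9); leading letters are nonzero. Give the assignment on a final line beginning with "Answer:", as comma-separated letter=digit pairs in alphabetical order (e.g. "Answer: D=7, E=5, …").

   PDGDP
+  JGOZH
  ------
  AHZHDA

Step 1. [col 1: P + H ≡ A (mod 10)] H=3 is one option consistent with column 1 (P + H ≡ A (mod 10), carry-in 0) — take it. So H=3.
Step 2. [col 1: P + H ≡ A (mod 10)] no forcing yet in column 1 (carry-in 0); A=1 is free and consistent — try it, so A=1.
Step 3. [col 1: P + H ≡ A (mod 10)] column 1 reads P+H+carry(0)=A with H=3, A=1; with digits 1,3 already taken and all letters distinct, the only value for P is 8. So P=8.
Step 4. [col 2: D + Z ≡ D (mod 10)] from column 2 (nothing yet, carry-in 1, digits 1,3,8 already taken and all letters distinct): Z must equal 9 ⇒ Z=9.
Step 5. [col 2: D + Z ≡ D (mod 10)] column 2 (D + Z ≡ D (mod 10), carry-in 1) doesn't pin D yet; pick D=7 and continue, so D=7.
Step 6. [col 3: G + O ≡ H (mod 10)] G=2 is one option consistent with column 3 (G + O ≡ H (mod 10), carry-in 1) — take it. So G=2.
Step 7. [col 3: G + O ≡ H (mod 10)] column 3 reads G+O+carry(1)=H with G=2, H=3; with digits 1,2,3,7,8,9 already taken and all letters distinct, the only value for O is 0 ⇒ O=0.
Step 8. [col 5: P + J ≡ H (mod 10)] column 5 reads P+J+carry(0)=H with P=8, H=3; with digits 0,1,2,3,7,8,9 already taken and all letters distinct, the only value for J is 5. So J=5.

Answer: A=1, D=7, G=2, H=3, J=5, O=0, P=8, Z=9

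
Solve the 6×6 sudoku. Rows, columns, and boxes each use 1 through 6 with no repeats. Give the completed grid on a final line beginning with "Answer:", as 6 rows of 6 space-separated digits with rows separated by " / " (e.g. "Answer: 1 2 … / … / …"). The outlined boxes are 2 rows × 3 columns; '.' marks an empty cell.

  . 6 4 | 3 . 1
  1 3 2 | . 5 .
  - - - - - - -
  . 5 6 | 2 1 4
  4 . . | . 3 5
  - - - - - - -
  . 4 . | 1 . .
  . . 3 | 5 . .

Step 1. [r2c6∈{6}] r2c6 is down to just 6, so r2c6=6.
Step 2. [r6c6∈{2}] r6c6 is down to just 2 ⇒ r6c6=2.
Step 3. [r5c5∈{6}] nothing but 6 survives at r5c5 ⇒ r5c5=6.
Step 4. [r1c1∈{5}] nothing but 5 survives at r1c1. So r1c1=5.
Step 5. [r4c2∈{1,2}] row 4 places 2 nowhere but r4c2, so r4c2=2.
Step 6. [r5c3∈{5}] r5c3's peers cover all but 5 ⇒ r5c3=5.
Step 7. [r6c5∈{4}] r6c5 has the single candidate 4, so r6c5=4.
Step 8. [r6c1∈{6}] r6c1's peers cover all but 6, so r6c1=6.
Step 9. [r3c1∈{3}] r3c1 has the single candidate 3, so r3c1=3.
Step 10. [r1c5∈{2}] r1c5 has the single candidate 2. So r1c5=2.
Step 11. [r4c3∈{1}] nothing but 1 survives at r4c3, so r4c3=1.
Step 12. [r4c4∈{6}] r4c4 is down to just 6, so r4c4=6.
Step 13. [r2c4∈{4}] nothing but 4 survives at r2c4, so r2c4=4.
Step 14. [r6c2∈{1}] r6c2 has the single candidate 1, so r6c2=1.
Step 15. [r5c1∈{2}] nothing but 2 survives at r5c1, so r5c1=2.
Step 16. [r5c6∈{3}] nothing but 3 survives at r5c6 ⇒ r5c6=3.

Answer: 5 6 4 3 2 1 / 1 3 2 4 5 6 / 3 5 6 2 1 4 / 4 2 1 6 3 5 / 2 4 5 1 6 3 / 6 1 3 5 4 2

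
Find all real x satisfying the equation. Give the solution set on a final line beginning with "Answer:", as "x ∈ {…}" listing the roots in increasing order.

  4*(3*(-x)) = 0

Step 1. [4*(3*(-x)) = 0] 4·(inner) — divide through by 4, so div: 3*(-x) = 0.
Step 2. [3*(-x) = 0] 3·(inner) — divide through by 3 ⇒ div: -x = 0.
Step 3. [-x = 0] leading − — multiply by −1. So neg: x = 0.

Answer: x ∈ {0}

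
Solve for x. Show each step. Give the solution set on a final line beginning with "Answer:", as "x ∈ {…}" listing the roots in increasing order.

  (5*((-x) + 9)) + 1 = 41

Step 1. [(5*((-x) + 9)) + 1 = 41] subtract 1: x sits inside (… + 1). So sub: 5*((-x) + 9) = 40.
Step 2. [5*((-x) + 9) = 40] 5·(inner) — divide through by 5 ⇒ div: (-x) + 9 = 8.
Step 3. [(-x) + 9 = 8] 9 comes off first (subtract 9) ⇒ sub: -x = -1.
Step 4. [-x = -1] flip signs both sides. So neg: x = 1.

Answer: x ∈ {1}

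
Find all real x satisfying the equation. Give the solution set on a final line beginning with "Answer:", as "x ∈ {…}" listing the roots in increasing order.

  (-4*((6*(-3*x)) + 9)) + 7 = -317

Step 1. [(-4*((6*(-3*x)) + 9)) + 7 = -317] 7 comes off first (subtract 7) ⇒ sub: -4*((6*(-3*x)) + 9) = -324.
Step 2. [-4*((6*(-3*x)) + 9) = -324] leading coefficient -4: divide by -4, so div: (6*(-3*x)) + 9 = 81.
Step 3. [(6*(-3*x)) + 9 = 81] 9 comes off first (subtract 9). So sub: 6*(-3*x) = 72.
Step 4. [6*(-3*x) = 72] divide by the outer 6 ⇒ div: -3*x = 12.
Step 5. [-3*x = 12] divide by the outer -3 ⇒ div: x = -4.

Answer: x ∈ {-4}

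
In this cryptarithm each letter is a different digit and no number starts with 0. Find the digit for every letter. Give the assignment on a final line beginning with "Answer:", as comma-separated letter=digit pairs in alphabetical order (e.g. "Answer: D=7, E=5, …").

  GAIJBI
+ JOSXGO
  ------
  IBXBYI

Step 1. [col 1: I + O ≡ I (mod 10)] column 1: given nothing yet, carry-in 0, and all letters distinct, none taken yet, I+O≡I (mod 10) forces O=0. So O=0.
Step 2. [col 1: I + O ≡ I (mod 10)] several values work for I in column 1 (I + O ≡ I (mod 10), carry-in 0); try I=7. So I=7.
Step 3. [col 2: B + G ≡ Y (mod 10)] G=2 is one option consistent with column 2 (B + G ≡ Y (mod 10), carry-in 0) — take it. So G=2.
Step 4. [col 2: B + G ≡ Y (mod 10)] column 2 (B + G ≡ Y (mod 10), carry-in 0) doesn't pin Y yet; pick Y=1 and continue ⇒ Y=1.
Step 5. [col 2: B + G ≡ Y (mod 10)] from column 2 (G=2, Y=1, carry-in 0, digits 0,1,2,7 already taken and all letters distinct): B must equal 9 ⇒ B=9.
Step 6. [col 3: J + X ≡ B (mod 10)] several values work for J in column 3 (J + X ≡ B (mod 10), carry-in 1); try J=5 ⇒ J=5.
Step 7. [col 3: J + X ≡ B (mod 10)] in column 3 we have J+X≡B with carry-in 1; given J=5, B=9 and digits 0,1,2,5,7,9 already taken and all letters distinct, that pins X to 3 ⇒ X=3.
Step 8. [col 4: I + S ≡ X (mod 10)] column 4: given I=7, X=3, carry-in 0, and digits 0,1,2,3,5,7,9 already taken and all letters distinct, I+S≡X (mod 10) forces S=6 ⇒ S=6.
Step 9. [col 5: A + O ≡ B (mod 10)] in column 5 we have A+O≡B with carry-in 1; given O=0, B=9 and digits 0,1,2,3,5,6,7,9 already taken and all letters distinct, that pins A to 8. So A=8.

Answer: A=8, B=9, G=2, I=7, J=5, O=0, S=6, X=3, Y=1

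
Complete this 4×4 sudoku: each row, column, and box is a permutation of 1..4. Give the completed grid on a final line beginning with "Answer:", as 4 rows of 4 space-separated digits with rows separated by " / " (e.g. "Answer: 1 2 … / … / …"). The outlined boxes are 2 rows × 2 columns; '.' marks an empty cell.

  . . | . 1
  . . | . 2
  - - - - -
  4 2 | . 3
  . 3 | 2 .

Step 1. [r2c2∈{1,4}] r2c2 is the only open cell in col 2 admitting 1, so r2c2=1.
Step 2. [r2c3∈{3,4}] in row 2, 4 fits only at r2c3, so r2c3=4.
Step 3. [r1c3∈{3}] nothing but 3 survives at r1c3. So r1c3=3.
Step 4. [r4c4∈{4}] r4c4 has the single candidate 4, so r4c4=4.
Step 5. [r1c1∈{2}] only 2 remains possible at r1c1. So r1c1=2.
Step 6. [r4c1∈{1}] r4c1 is down to just 1, so r4c1=1.
Step 7. [r2c1∈{3}] only 3 remains possible at r2c1 ⇒ r2c1=3.
Step 8. [r3c3∈{1}] only 1 remains possible at r3c3. So r3c3=1.
Step 9. [r1c2∈{4}] nothing but 4 survives at r1c2. So r1c2=4.

Answer: 2 4 3 1 / 3 1 4 2 / 4 2 1 3 / 1 3 2 4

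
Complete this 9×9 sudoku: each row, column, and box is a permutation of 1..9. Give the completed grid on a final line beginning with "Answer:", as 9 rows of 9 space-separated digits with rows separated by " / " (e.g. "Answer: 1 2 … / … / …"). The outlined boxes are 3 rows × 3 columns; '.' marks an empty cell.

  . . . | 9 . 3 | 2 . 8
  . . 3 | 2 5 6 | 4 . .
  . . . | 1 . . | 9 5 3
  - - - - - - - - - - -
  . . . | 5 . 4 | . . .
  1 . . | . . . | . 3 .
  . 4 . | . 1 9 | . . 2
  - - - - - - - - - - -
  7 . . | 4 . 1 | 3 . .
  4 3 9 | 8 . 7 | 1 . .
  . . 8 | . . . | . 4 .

Step 1. [r1c8∈{1,6,7}] across box 3, 6 lands solely at r1c8, so r1c8=6.
Step 2. [r9c6∈{2,5}] r9c6 is the only open cell in col 6 admitting 5, so r9c6=5.
Step 3. [r5c6∈{2,8}] r5c6 is the only open cell in col 6 admitting 2. So r5c6=2.
Step 4. [r1c3∈{1,4,5,7}] col 3 places 1 nowhere but r1c3 ⇒ r1c3=1.
Step 5. [r7c8∈{2,8,9}] r7c8 is the only open cell in row 7 admitting 8. So r7c8=8.
Step 6. [r6c8∈{7}] only 7 remains possible at r6c8. So r6c8=7.
Step 7. [r5c4∈{6,7}] 7 has one home in col 4: r5c4. So r5c4=7.
Step 8. [r4c8∈{1,9}] r4c8 is the only open cell in col 8 admitting 9, so r4c8=9.
Step 9. [r3c3∈{2,4,6,7}] in col 3, 4 fits only at r3c3. So r3c3=4.
Step 10. [r5c2∈{5,6,8,9}] row 5 places 9 nowhere but r5c2 ⇒ r5c2=9.
Step 11. [r2c9∈{1,7}] 7 has one home in box 3: r2c9. So r2c9=7.
Step 12. [r2c2∈{8}] only 8 remains possible at r2c2. So r2c2=8.
Step 13. [r4c3∈{2,6,7}] col 3 places 7 nowhere but r4c3, so r4c3=7.
Step 14. [r7c3∈{2,5,6}] r7c3 is the only open cell in col 3 admitting 2, so r7c3=2.
Step 15. [r9c1∈{6}] r9c1 is down to just 6, so r9c1=6.
Step 16. [r6c4∈{3,6}] across col 4, 6 lands solely at r6c4. So r6c4=6.
Step 17. [r5c3∈{5,6}] 6 has one home in col 3: r5c3. So r5c3=6.
Step 18. [r5c5∈{8}] only 8 remains possible at r5c5. So r5c5=8.
Step 19. [r9c5∈{2,3,9}] row 9 places 2 nowhere but r9c5. So r9c5=2.
Step 20. [r6c1∈{3,5,8}] in row 6, 3 fits only at r6c1. So r6c1=3.
Step 21. [r8c9∈{5,6}] row 8 places 5 nowhere but r8c9 ⇒ r8c9=5.
Step 22. [r7c9∈{6,9}] box 9 places 6 nowhere but r7c9, so r7c9=6.
Step 23. [r4c2∈{2}] only 2 remains possible at r4c2, so r4c2=2.
Step 24. [r6c7∈{5,8}] row 6 places 8 nowhere but r6c7. So r6c7=8.
Step 25. [r3c5∈{7}] r3c5 has the single candidate 7 ⇒ r3c5=7.
Step 26. [r1c2∈{5,7}] 7 has one home in row 1: r1c2. So r1c2=7.
Step 27. [r3c1∈{2}] r3c1 has the single candidate 2. So r3c1=2.
Step 28. [r9c4∈{3}] nothing but 3 survives at r9c4 ⇒ r9c4=3.
Step 29. [r3c2∈{6}] r3c2 has the single candidate 6. So r3c2=6.
Step 30. [r4c5∈{3}] r4c5's peers cover all but 3, so r4c5=3.
Step 31. [r5c9∈{4}] only 4 remains possible at r5c9 ⇒ r5c9=4.
Step 32. [r4c1∈{8}] r4c1 has the single candidate 8. So r4c1=8.
Step 33. [r6c3∈{5}] r6c3's peers cover all but 5 ⇒ r6c3=5.
Step 34. [r7c5∈{9}] only 9 remains possible at r7c5, so r7c5=9.
Step 35. [r5c7∈{5}] r5c7 is down to just 5, so r5c7=5.
Step 36. [r7c2∈{5}] nothing but 5 survives at r7c2. So r7c2=5.
Step 37. [r2c8∈{1}] nothing but 1 survives at r2c8. So r2c8=1.
Step 38. [r1c5∈{4}] nothing but 4 survives at r1c5. So r1c5=4.
Step 39. [r2c1∈{9}] r2c1 has the single candidate 9. So r2c1=9.
Step 40. [r9c9∈{9}] r9c9 has the single candidate 9. So r9c9=9.
Step 41. [r8c5∈{6}] nothing but 6 survives at r8c5, so r8c5=6.
Step 42. [r9c2∈{1}] r9c2's peers cover all but 1, so r9c2=1.
Step 43. [r9c7∈{7}] nothing but 7 survives at r9c7. So r9c7=7.
Step 44. [r8c8∈{2}] r8c8 has the single candidate 2 ⇒ r8c8=2.
Step 45. [r3c6∈{8}] nothing but 8 survives at r3c6, so r3c6=8.
Step 46. [r4c7∈{6}] r4c7 is down to just 6 ⇒ r4c7=6.
Step 47. [r4c9∈{1}] only 1 remains possible at r4c9. So r4c9=1.
Step 48. [r1c1∈{5}] only 5 remains possible at r1c1, so r1c1=5.

Answer: 5 7 1 9 4 3 2 6 8 / 9 8 3 2 5 6 4 1 7 / 2 6 4 1 7 8 9 5 3 / 8 2 7 5 3 4 6 9 1 / 1 9 6 7 8 2 5 3 4 / 3 4 5 6 1 9 8 7 2 / 7 5 2 4 9 1 3 8 6 / 4 3 9 8 6 7 1 2 5 / 6 1 8 3 2 5 7 4 9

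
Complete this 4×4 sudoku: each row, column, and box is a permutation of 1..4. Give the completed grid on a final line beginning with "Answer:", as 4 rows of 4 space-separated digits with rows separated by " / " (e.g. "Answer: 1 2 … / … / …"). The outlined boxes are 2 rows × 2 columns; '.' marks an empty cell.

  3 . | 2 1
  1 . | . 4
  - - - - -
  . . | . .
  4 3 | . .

Step 1. [r3c4∈{2,3}] across col 4, 3 lands solely at r3c4 ⇒ r3c4=3.
Step 2. [r3c2∈{1,2}] r3c2 is the only open cell in col 2 admitting 1. So r3c2=1.
Step 3. [r1c2∈{4}] only 4 remains possible at r1c2 ⇒ r1c2=4.
Step 4. [r2c2∈{2}] r2c2's peers cover all but 2, so r2c2=2.
Step 5. [r3c3∈{4}] only 4 remains possible at r3c3 ⇒ r3c3=4.
Step 6. [r4c3∈{1}] only 1 remains possible at r4c3 ⇒ r4c3=1.
Step 7. [r2c3∈{3}] r2c3 is down to just 3 ⇒ r2c3=3.
Step 8. [r4c4∈{2}] r4c4 has the single candidate 2, so r4c4=2.
Step 9. [r3c1∈{2}] r3c1 has the single candidate 2, so r3c1=2.

Answer: 3 4 2 1 / 1 2 3 4 / 2 1 4 3 / 4 3 1 2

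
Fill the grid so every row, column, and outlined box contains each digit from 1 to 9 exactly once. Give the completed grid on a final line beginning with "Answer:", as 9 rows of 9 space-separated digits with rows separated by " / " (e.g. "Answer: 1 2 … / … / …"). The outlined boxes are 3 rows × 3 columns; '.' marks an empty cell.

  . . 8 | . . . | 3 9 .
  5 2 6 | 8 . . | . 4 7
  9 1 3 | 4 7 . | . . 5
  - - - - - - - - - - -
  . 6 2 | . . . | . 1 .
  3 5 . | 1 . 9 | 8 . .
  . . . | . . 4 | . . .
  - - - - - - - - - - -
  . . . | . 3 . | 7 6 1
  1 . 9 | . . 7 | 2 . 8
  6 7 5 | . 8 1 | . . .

Step 1. [r4c5∈{5}] r4c5 has the single candidate 5, so r4c5=5.
Step 2. [r9c4∈{2,9}] in row 9, 2 fits only at r9c4, so r9c4=2.
Step 3. [r7c3∈{4}] r7c3 is down to just 4 ⇒ r7c3=4.
Step 4. [r5c9∈{2,4,6}] r5c9 is the only open cell in row 5 admitting 4. So r5c9=4.
Step 5. [r5c5∈{2,6}] across row 5, 6 lands solely at r5c5 ⇒ r5c5=6.
Step 6. [r5c3∈{7}] r5c3 has the single candidate 7. So r5c3=7.
Step 7. [r6c8∈{2,3,5,7}] col 8 places 7 nowhere but r6c8 ⇒ r6c8=7.
Step 8. [r4c7∈{9}] r4c7's peers cover all but 9. So r4c7=9.
Step 9. [r4c9∈{3}] r4c9 has the single candidate 3. So r4c9=3.
Step 10. [r7c6∈{5}] nothing but 5 survives at r7c6. So r7c6=5.
Step 11. [r3c7∈{6}] r3c7's peers cover all but 6 ⇒ r3c7=6.
Step 12. [r1c9∈{2}] r1c9 is down to just 2. So r1c9=2.
Step 13. [r6c1∈{8}] r6c1 is down to just 8 ⇒ r6c1=8.
Step 14. [r1c2∈{4}] r1c2's peers cover all but 4 ⇒ r1c2=4.
Step 15. [r2c5∈{1,9}] r2c5 is the only open cell in row 2 admitting 9, so r2c5=9.
Step 16. [r8c2∈{3}] r8c2's peers cover all but 3 ⇒ r8c2=3.
Step 17. [r8c4∈{6}] nothing but 6 survives at r8c4 ⇒ r8c4=6.
Step 18. [r6c2∈{9}] r6c2's peers cover all but 9, so r6c2=9.
Step 19. [r1c4∈{5}] nothing but 5 survives at r1c4 ⇒ r1c4=5.
Step 20. [r9c7∈{4}] r9c7 has the single candidate 4 ⇒ r9c7=4.
Step 21. [r2c6∈{3}] only 3 remains possible at r2c6. So r2c6=3.
Step 22. [r3c8∈{8}] only 8 remains possible at r3c8. So r3c8=8.
Step 23. [r1c6∈{6}] r1c6 is down to just 6. So r1c6=6.
Step 24. [r7c1∈{2}] nothing but 2 survives at r7c1. So r7c1=2.
Step 25. [r6c9∈{6}] only 6 remains possible at r6c9, so r6c9=6.
Step 26. [r4c6∈{8}] only 8 remains possible at r4c6 ⇒ r4c6=8.
Step 27. [r6c3∈{1}] r6c3 is down to just 1, so r6c3=1.
Step 28. [r1c5∈{1}] nothing but 1 survives at r1c5. So r1c5=1.
Step 29. [r6c4∈{3}] r6c4 is down to just 3. So r6c4=3.
Step 30. [r8c8∈{5}] r8c8 has the single candidate 5. So r8c8=5.
Step 31. [r1c1∈{7}] r1c1 has the single candidate 7 ⇒ r1c1=7.
Step 32. [r5c8∈{2}] r5c8 is down to just 2. So r5c8=2.
Step 33. [r9c9∈{9}] nothing but 9 survives at r9c9 ⇒ r9c9=9.
Step 34. [r3c6∈{2}] only 2 remains possible at r3c6 ⇒ r3c6=2.
Step 35. [r8c5∈{4}] r8c5 is down to just 4, so r8c5=4.
Step 36. [r7c4∈{9}] nothing but 9 survives at r7c4, so r7c4=9.
Step 37. [r7c2∈{8}] only 8 remains possible at r7c2. So r7c2=8.
Step 38. [r2c7∈{1}] r2c7 is down to just 1 ⇒ r2c7=1.
Step 39. [r6c5∈{2}] r6c5 is down to just 2 ⇒ r6c5=2.
Step 40. [r9c8∈{3}] r9c8's peers cover all but 3, so r9c8=3.
Step 41. [r4c1∈{4}] r4c1 is down to just 4. So r4c1=4.
Step 42. [r4c4∈{7}] r4c4 has the single candidate 7. So r4c4=7.
Step 43. [r6c7∈{5}] r6c7 has the single candidate 5. So r6c7=5.

Answer: 7 4 8 5 1 6 3 9 2 / 5 2 6 8 9 3 1 4 7 / 9 1 3 4 7 2 6 8 5 / 4 6 2 7 5 8 9 1 3 / 3 5 7 1 6 9 8 2 4 / 8 9 1 3 2 4 5 7 6 / 2 8 4 9 3 5 7 6 1 / 1 3 9 6 4 7 2 5 8 / 6 7 5 2 8 1 4 3 9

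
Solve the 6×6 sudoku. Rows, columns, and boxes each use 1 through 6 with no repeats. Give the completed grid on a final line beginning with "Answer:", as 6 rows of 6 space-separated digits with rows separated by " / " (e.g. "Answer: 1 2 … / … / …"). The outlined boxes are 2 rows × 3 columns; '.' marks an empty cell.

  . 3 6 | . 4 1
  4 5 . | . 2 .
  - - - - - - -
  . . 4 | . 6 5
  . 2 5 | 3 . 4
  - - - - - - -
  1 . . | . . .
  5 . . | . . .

Step 1. [r2c4∈{6}] only 6 remains possible at r2c4. So r2c4=6.
Step 2. [r3c4∈{1,2}] row 3 places 2 nowhere but r3c4, so r3c4=2.
Step 3. [r5c5∈{3,5}] col 5 places 5 nowhere but r5c5 ⇒ r5c5=5.
Step 4. [r6c5∈{1,3}] r6c5 is the only open cell in col 5 admitting 3, so r6c5=3.
Step 5. [r6c3∈{2}] r6c3 is down to just 2. So r6c3=2.
Step 6. [r5c4∈{4}] r5c4 has the single candidate 4. So r5c4=4.
Step 7. [r5c2∈{6}] r5c2's peers cover all but 6. So r5c2=6.
Step 8. [r1c1∈{2}] r1c1 has the single candidate 2 ⇒ r1c1=2.
Step 9. [r4c1∈{6}] r4c1's peers cover all but 6, so r4c1=6.
Step 10. [r5c3∈{3}] r5c3 has the single candidate 3, so r5c3=3.
Step 11. [r2c3∈{1}] nothing but 1 survives at r2c3. So r2c3=1.
Step 12. [r3c1∈{3}] r3c1 has the single candidate 3. So r3c1=3.
Step 13. [r6c6∈{6}] r6c6's peers cover all but 6 ⇒ r6c6=6.
Step 14. [r6c4∈{1}] nothing but 1 survives at r6c4. So r6c4=1.
Step 15. [r4c5∈{1}] r4c5 is down to just 1. So r4c5=1.
Step 16. [r3c2∈{1}] only 1 remains possible at r3c2. So r3c2=1.
Step 17. [r5c6∈{2}] nothing but 2 survives at r5c6, so r5c6=2.
Step 18. [r2c6∈{3}] only 3 remains possible at r2c6. So r2c6=3.
Step 19. [r6c2∈{4}] r6c2 has the single candidate 4, so r6c2=4.
Step 20. [r1c4∈{5}] r1c4 has the single candidate 5, so r1c4=5.

Answer: 2 3 6 5 4 1 / 4 5 1 6 2 3 / 3 1 4 2 6 5 / 6 2 5 3 1 4 / 1 6 3 4 5 2 / 5 4 2 1 3 6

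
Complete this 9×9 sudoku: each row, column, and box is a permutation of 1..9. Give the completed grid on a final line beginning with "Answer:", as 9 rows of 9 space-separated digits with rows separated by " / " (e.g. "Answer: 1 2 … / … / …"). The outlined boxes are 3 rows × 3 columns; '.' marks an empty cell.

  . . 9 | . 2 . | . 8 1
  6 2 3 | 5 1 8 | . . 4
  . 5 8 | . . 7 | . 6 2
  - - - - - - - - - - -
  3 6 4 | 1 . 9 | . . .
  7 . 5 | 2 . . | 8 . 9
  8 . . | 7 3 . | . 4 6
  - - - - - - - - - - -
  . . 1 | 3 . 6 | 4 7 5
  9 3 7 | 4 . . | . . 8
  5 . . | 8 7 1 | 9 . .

Step 1. [r4c8∈{2,5}] in col 8, 5 fits only at r4c8, so r4c8=5.
Step 2. [r4c7∈{2,7}] 2 has one home in row 4: r4c7 ⇒ r4c7=2.
Step 3. [r1c1∈{4}] only 4 remains possible at r1c1, so r1c1=4.
Step 4. [r6c7∈{1}] only 1 remains possible at r6c7. So r6c7=1.
Step 5. [r1c7∈{3,5,7}] in row 1, 5 fits only at r1c7. So r1c7=5.
Step 6. [r8c6∈{2,5}] col 6 places 2 nowhere but r8c6. So r8c6=2.
Step 7. [r9c8∈{2,3}] in col 8, 2 fits only at r9c8, so r9c8=2.
Step 8. [r3c5∈{4,9}] row 3 places 4 nowhere but r3c5, so r3c5=4.
Step 9. [r1c6∈{3}] only 3 remains possible at r1c6, so r1c6=3.
Step 10. [r9c9∈{3}] r9c9 is down to just 3. So r9c9=3.
Step 11. [r3c4∈{9}] r3c4 has the single candidate 9 ⇒ r3c4=9.
Step 12. [r3c1∈{1}] r3c1's peers cover all but 1, so r3c1=1.
Step 13. [r9c3∈{6}] nothing but 6 survives at r9c3. So r9c3=6.
Step 14. [r8c7∈{6}] only 6 remains possible at r8c7, so r8c7=6.
Step 15. [r3c7∈{3}] only 3 remains possible at r3c7. So r3c7=3.
Step 16. [r8c5∈{5}] r8c5's peers cover all but 5, so r8c5=5.
Step 17. [r1c2∈{7}] r1c2's peers cover all but 7. So r1c2=7.
Step 18. [r7c1∈{2}] nothing but 2 survives at r7c1 ⇒ r7c1=2.
Step 19. [r9c2∈{4}] nothing but 4 survives at r9c2 ⇒ r9c2=4.
Step 20. [r6c3∈{2}] only 2 remains possible at r6c3, so r6c3=2.
Step 21. [r5c5∈{6}] only 6 remains possible at r5c5. So r5c5=6.
Step 22. [r8c8∈{1}] nothing but 1 survives at r8c8 ⇒ r8c8=1.
Step 23. [r6c6∈{5}] nothing but 5 survives at r6c6, so r6c6=5.
Step 24. [r7c2∈{8}] nothing but 8 survives at r7c2 ⇒ r7c2=8.
Step 25. [r5c2∈{1}] r5c2 is down to just 1 ⇒ r5c2=1.
Step 26. [r2c8∈{9}] nothing but 9 survives at r2c8, so r2c8=9.
Step 27. [r7c5∈{9}] r7c5's peers cover all but 9, so r7c5=9.
Step 28. [r4c5∈{8}] r4c5's peers cover all but 8 ⇒ r4c5=8.
Step 29. [r4c9∈{7}] r4c9 is down to just 7, so r4c9=7.
Step 30. [r5c6∈{4}] r5c6's peers cover all but 4, so r5c6=4.
Step 31. [r6c2∈{9}] only 9 remains possible at r6c2. So r6c2=9.
Step 32. [r1c4∈{6}] only 6 remains possible at r1c4 ⇒ r1c4=6.
Step 33. [r2c7∈{7}] only 7 remains possible at r2c7 ⇒ r2c7=7.
Step 34. [r5c8∈{3}] r5c8 is down to just 3 ⇒ r5c8=3.

Answer: 4 7 9 6 2 3 5 8 1 / 6 2 3 5 1 8 7 9 4 / 1 5 8 9 4 7 3 6 2 / 3 6 4 1 8 9 2 5 7 / 7 1 5 2 6 4 8 3 9 / 8 9 2 7 3 5 1 4 6 / 2 8 1 3 9 6 4 7 5 / 9 3 7 4 5 2 6 1 8 / 5 4 6 8 7 1 9 2 3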